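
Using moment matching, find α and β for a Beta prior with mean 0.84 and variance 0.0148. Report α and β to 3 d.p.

α = 6.788, β = 1.293

Write ν = α+β; then α = μν and Var = μ(1−μ)/(ν+1).
ν = μ(1−μ)/Var − 1 = 0.1344/0.0148 − 1 = 8.0811.
α = 0.84·8.0811 = 6.788, β = 0.16·8.0811 = 1.293.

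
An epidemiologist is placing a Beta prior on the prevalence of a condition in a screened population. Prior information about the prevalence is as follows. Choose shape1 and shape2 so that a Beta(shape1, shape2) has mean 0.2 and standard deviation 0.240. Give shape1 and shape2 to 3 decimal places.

σ² = 0.240² = 0.057600.
With s = shape1+shape2, Var = μ(1−μ)/(s+1), so s+1 = (0.2×0.8)/0.057600 = 2.7778 and s = 1.7778.
shape1 = μs = 0.356, shape2 = (1−μ)s = 1.422.

shape1 = 0.356, shape2 = 1.422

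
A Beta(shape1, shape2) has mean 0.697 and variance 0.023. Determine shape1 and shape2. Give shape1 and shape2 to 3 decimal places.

Write ν = shape1+shape2; then shape1 = μν and Var = μ(1−μ)/(ν+1).
ν = μ(1−μ)/Var − 1 = 0.211191/0.023 − 1 = 8.1822.
shape1 = 0.697·8.1822 = 5.703, shape2 = 0.303·8.1822 = 2.479.

shape1 = 5.703, shape2 = 2.479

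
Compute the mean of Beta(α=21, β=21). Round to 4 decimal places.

E[X] = α/(α+β) = 21/42 = 0.5000.

0.5000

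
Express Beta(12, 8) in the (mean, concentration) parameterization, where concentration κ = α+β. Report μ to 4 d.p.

κ = α+β = 12+8 = 20; μ = α/κ = 12/20 = 0.6000.

μ = 0.6000, κ = 20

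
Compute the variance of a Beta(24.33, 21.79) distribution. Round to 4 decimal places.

Var = αβ/[(α+β)²(α+β+1)] = (24.33×21.79)/(46.12²×47.12) = 530.1507/100226.803328 = 0.0053.

0.0053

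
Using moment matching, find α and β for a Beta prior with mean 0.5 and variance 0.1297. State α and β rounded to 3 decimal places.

α = 0.464, β = 0.464

By moment matching, α+β = μ(1−μ)/σ² − 1 = (0.5·0.5)/0.1297 − 1 = 1.9275 − 1 = 0.9275.
Since α/(α+β) = μ, α = 0.5·0.9275 = 0.464 and β = 0.5·0.9275 = 0.464.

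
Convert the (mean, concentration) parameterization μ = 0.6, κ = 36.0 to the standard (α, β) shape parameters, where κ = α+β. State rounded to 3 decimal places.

Split κ in proportion μ : (1−μ): α = 0.6·36.0 = 21.600, β = 36.0 − 21.600 = 14.400.

α = 21.600, β = 14.400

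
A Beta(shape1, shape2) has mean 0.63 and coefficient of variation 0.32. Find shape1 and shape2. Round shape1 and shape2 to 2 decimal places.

σ = CV·μ = 0.32×0.63 = 0.20160, so σ² = 0.040643.
s+1 = μ(1−μ)/σ² = 0.2331/0.040643 = 5.7354, so s = shape1+shape2 = 4.7354.
shape1 = μs = 2.98, shape2 = (1−μ)s = 1.75.

shape1 = 2.98, shape2 = 1.75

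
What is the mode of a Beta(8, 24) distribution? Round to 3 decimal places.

0.233

The density x^(α−1)(1−x)^(β−1) is maximised at (α−1)/(α+β−2) = 7/30 = 0.233.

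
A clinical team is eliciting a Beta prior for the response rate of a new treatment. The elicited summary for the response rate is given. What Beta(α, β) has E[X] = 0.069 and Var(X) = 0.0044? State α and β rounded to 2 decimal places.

Write ν = α+β; then α = μν and Var = μ(1−μ)/(ν+1).
ν = μ(1−μ)/Var − 1 = 0.064239/0.0044 − 1 = 13.5998.
α = 0.069·13.5998 = 0.94, β = 0.931·13.5998 = 12.66.

α = 0.94, β = 12.66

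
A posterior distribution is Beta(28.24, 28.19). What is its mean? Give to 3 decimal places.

0.500

E[X] = α/(α+β) = 28.24/56.43 = 0.500.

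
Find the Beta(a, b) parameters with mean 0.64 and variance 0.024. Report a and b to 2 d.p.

a = 5.50, b = 3.10

By moment matching, a+b = μ(1−μ)/σ² − 1 = (0.64·0.36)/0.024 − 1 = 9.6000 − 1 = 8.6000.
Since a/(a+b) = μ, a = 0.64·8.6000 = 5.50 and b = 0.36·8.6000 = 3.10.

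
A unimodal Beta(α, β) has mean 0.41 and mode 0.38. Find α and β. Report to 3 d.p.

Let s = α+β. Mean gives α = μs = 0.41s; mode gives (α−1)/(s−2) = 0.38.
Substituting: 0.41s − 1 = 0.38(s−2) = 0.38s − 0.76, so 0.03s = 0.24 and s = 8.0000.
Then α = 0.41×8.0000 = 3.280 and β = s−α = 4.720.

α = 3.280, β = 4.720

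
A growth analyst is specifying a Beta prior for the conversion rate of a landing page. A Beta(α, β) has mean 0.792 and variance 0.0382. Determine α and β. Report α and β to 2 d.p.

Let s = α+β. The Beta variance is μ(1−μ)/(s+1).
So s+1 = μ(1−μ)/σ² = (0.792×0.208)/0.0382 = 0.164736/0.0382 = 4.3125, giving s = 3.3125.
Then α = μs = 0.792×3.3125 = 2.62 and β = (1−μ)s = 0.208×3.3125 = 0.69.

α = 2.62, β = 0.69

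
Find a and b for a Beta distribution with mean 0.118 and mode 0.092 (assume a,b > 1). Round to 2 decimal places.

With s = a+b: μ = a/s and mode = (a−1)/(s−2). Eliminating a = μs,
μs − 1 = m(s−2) ⇒ s(μ−m) = 1−2m ⇒ s = 0.816/0.026 = 31.3846.
So a = μs = 3.70, b = (1−μ)s = 27.68.

a = 3.70, b = 27.68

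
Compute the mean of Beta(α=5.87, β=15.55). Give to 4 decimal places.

E[X] = α/(α+β) = 5.87/21.42 = 0.2740.

0.2740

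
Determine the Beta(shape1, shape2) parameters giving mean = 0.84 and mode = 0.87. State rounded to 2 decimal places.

With s = shape1+shape2: μ = shape1/s and mode = (shape1−1)/(s−2). Eliminating shape1 = μs,
μs − 1 = m(s−2) ⇒ s(μ−m) = 1−2m ⇒ s = -0.74/-0.03 = 24.6667.
So shape1 = μs = 20.72, shape2 = (1−μ)s = 3.95.

shape1 = 20.72, shape2 = 3.95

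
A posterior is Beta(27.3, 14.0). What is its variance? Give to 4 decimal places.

0.0053

α+β = 41.3 and αβ = 382.20, so Var = αβ/[(α+β)²(α+β+1)] = 382.20/72150.687 = 0.0053.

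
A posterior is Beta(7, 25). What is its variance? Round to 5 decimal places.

0.00518

Var = αβ/[(α+β)²(α+β+1)] = (7×25)/(32²×33) = 175/33792 = 0.00518.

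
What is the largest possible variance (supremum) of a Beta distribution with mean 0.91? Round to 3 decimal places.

0.082

For fixed mean μ the Beta variance is μ(1−μ)/(α+β+1), increasing as α+β decreases.
Its least upper bound (not attained) is μ(1−μ) = 0.91·0.09 = 0.082.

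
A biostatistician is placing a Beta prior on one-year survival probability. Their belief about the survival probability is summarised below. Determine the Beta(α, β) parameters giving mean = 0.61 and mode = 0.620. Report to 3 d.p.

α = 14.640, β = 9.360

With s = α+β: μ = α/s and mode = (α−1)/(s−2). Eliminating α = μs,
μs − 1 = m(s−2) ⇒ s(μ−m) = 1−2m ⇒ s = -0.240/-0.010 = 24.0000.
So α = μs = 14.640, β = (1−μ)s = 9.360.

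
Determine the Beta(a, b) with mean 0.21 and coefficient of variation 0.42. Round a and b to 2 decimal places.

σ = CV·μ = 0.42×0.21 = 0.08820, so σ² = 0.007779.
s+1 = μ(1−μ)/σ² = 0.1659/0.007779 = 21.3260, so s = a+b = 20.3260.
a = μs = 4.27, b = (1−μ)s = 16.06.

a = 4.27, b = 16.06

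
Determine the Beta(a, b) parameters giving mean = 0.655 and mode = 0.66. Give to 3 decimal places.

With s = a+b: μ = a/s and mode = (a−1)/(s−2). Eliminating a = μs,
μs − 1 = m(s−2) ⇒ s(μ−m) = 1−2m ⇒ s = -0.32/-0.005 = 64.0000.
So a = μs = 41.920, b = (1−μ)s = 22.080.

a = 41.920, b = 22.080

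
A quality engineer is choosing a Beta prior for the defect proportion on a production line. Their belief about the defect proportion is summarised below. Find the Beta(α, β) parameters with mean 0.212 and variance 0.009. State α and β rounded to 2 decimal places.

α = 3.72, β = 13.84

By moment matching, α+β = μ(1−μ)/σ² − 1 = (0.212·0.788)/0.009 − 1 = 18.5618 − 1 = 17.5618.
Since α/(α+β) = μ, α = 0.212·17.5618 = 3.72 and β = 0.788·17.5618 = 13.84.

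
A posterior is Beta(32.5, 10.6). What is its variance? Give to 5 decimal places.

0.00421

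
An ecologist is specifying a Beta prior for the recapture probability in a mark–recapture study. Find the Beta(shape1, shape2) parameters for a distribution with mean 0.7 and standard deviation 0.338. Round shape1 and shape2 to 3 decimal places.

shape1 = 0.587, shape2 = 0.251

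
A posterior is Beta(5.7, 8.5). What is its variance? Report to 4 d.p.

0.0158

Var = αβ/[(α+β)²(α+β+1)] = (5.7×8.5)/(14.2²×15.2) = 48.45/3064.928 = 0.0158.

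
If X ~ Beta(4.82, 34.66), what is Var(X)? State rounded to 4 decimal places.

Var = αβ/[(α+β)²(α+β+1)] = (4.82×34.66)/(39.48²×40.48) = 167.0612/63094.977792 = 0.0026.

0.0026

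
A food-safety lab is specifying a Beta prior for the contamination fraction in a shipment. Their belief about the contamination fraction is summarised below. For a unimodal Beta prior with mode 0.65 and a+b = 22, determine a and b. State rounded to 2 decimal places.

Mode = (a−1)/(κ−2) with κ = a+b, so a−1 = 0.65·20 = 13.00.
a = 14.00; b = κ − a = 8.00.

a = 14.00, b = 8.00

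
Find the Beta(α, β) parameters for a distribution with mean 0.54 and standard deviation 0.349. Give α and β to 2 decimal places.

First σ² = 0.121801. Setting α = μn, β = (1−μ)n with n = α+β,
μ(1−μ)/(n+1) = 0.121801 ⇒ n+1 = 0.2484/0.121801 = 2.0394 ⇒ n = 1.0394.
Hence α = 0.54×1.0394 = 0.56, β = 0.46×1.0394 = 0.48.

α = 0.56, β = 0.48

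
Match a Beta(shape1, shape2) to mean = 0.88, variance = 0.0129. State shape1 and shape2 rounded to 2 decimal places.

Write ν = shape1+shape2; then shape1 = μν and Var = μ(1−μ)/(ν+1).
ν = μ(1−μ)/Var − 1 = 0.1056/0.0129 − 1 = 7.1860.
shape1 = 0.88·7.1860 = 6.32, shape2 = 0.12·7.1860 = 0.86.

shape1 = 6.32, shape2 = 0.86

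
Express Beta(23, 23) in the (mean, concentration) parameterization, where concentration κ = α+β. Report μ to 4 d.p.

μ = 0.5000, κ = 46

κ = α+β = 23+23 = 46; μ = α/κ = 23/46 = 0.5000.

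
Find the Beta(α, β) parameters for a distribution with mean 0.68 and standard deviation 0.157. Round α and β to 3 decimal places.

α = 5.323, β = 2.505

σ² = 0.157² = 0.024649.
With s = α+β, Var = μ(1−μ)/(s+1), so s+1 = (0.68×0.32)/0.024649 = 8.8279 and s = 7.8279.
α = μs = 5.323, β = (1−μ)s = 2.505.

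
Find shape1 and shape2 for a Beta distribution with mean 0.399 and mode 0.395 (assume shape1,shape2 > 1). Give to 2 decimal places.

shape1 = 20.95, shape2 = 31.55

With s = shape1+shape2: μ = shape1/s and mode = (shape1−1)/(s−2). Eliminating shape1 = μs,
μs − 1 = m(s−2) ⇒ s(μ−m) = 1−2m ⇒ s = 0.210/0.004 = 52.5000.
So shape1 = μs = 20.95, shape2 = (1−μ)s = 31.55.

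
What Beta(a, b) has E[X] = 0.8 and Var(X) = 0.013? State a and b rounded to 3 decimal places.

a = 9.046, b = 2.262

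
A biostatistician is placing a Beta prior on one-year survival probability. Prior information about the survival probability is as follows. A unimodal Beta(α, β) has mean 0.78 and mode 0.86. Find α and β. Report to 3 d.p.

α = 7.020, β = 1.980

With s = α+β: μ = α/s and mode = (α−1)/(s−2). Eliminating α = μs,
μs − 1 = m(s−2) ⇒ s(μ−m) = 1−2m ⇒ s = -0.72/-0.08 = 9.0000.
So α = μs = 7.020, β = (1−μ)s = 1.980.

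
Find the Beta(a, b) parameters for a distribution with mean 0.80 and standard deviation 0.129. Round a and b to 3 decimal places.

σ² = 0.129² = 0.016641.
With s = a+b, Var = μ(1−μ)/(s+1), so s+1 = (0.80×0.20)/0.016641 = 9.6148 and s = 8.6148.
a = μs = 6.892, b = (1−μ)s = 1.723.

a = 6.892, b = 1.723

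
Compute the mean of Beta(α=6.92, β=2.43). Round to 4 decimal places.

The Beta mean is α/(α+β) = 6.92/(6.92+2.43) = 0.7401.

0.7401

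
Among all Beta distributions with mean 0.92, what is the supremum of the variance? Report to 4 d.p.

0.0736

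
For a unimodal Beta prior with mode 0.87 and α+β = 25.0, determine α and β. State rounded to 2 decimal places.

α = 21.01, β = 3.99

For α,β>1 the mode is (α−1)/(α+β−2), so α = mode·(κ−2)+1 = 0.87×23.0+1 = 21.01.
And β = (1−mode)·(κ−2)+1 = 0.13×23.0+1 = 3.99.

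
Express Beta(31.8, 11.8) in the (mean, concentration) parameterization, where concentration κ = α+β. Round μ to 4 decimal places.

μ = 0.7294, κ = 43.6

κ = α+β = 31.8+11.8 = 43.6; μ = α/κ = 31.8/43.6 = 0.7294.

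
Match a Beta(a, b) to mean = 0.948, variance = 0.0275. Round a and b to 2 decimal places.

By moment matching, a+b = μ(1−μ)/σ² − 1 = (0.948·0.052)/0.0275 − 1 = 1.7926 − 1 = 0.7926.
Since a/(a+b) = μ, a = 0.948·0.7926 = 0.75 and b = 0.052·0.7926 = 0.04.

a = 0.75, b = 0.04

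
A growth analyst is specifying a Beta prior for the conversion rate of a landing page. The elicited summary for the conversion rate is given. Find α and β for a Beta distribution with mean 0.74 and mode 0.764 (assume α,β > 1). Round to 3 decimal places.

α = 16.280, β = 5.720

Let s = α+β. Mean gives α = μs = 0.74s; mode gives (α−1)/(s−2) = 0.764.
Substituting: 0.74s − 1 = 0.764(s−2) = 0.764s − 1.528, so -0.024s = -0.528 and s = 22.0000.
Then α = 0.74×22.0000 = 16.280 and β = s−α = 5.720.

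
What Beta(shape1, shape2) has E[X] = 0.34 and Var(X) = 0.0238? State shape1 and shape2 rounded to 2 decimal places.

shape1 = 2.87, shape2 = 5.56

Let s = shape1+shape2. The Beta variance is μ(1−μ)/(s+1).
So s+1 = μ(1−μ)/σ² = (0.34×0.66)/0.0238 = 0.2244/0.0238 = 9.4286, giving s = 8.4286.
Then shape1 = μs = 0.34×8.4286 = 2.87 and shape2 = (1−μ)s = 0.66×8.4286 = 5.56.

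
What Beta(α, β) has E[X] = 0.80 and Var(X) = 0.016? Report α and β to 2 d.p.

α = 7.20, β = 1.80

Let s = α+β. The Beta variance is μ(1−μ)/(s+1).
So s+1 = μ(1−μ)/σ² = (0.80×0.20)/0.016 = 0.1600/0.016 = 10.0000, giving s = 9.0000.
Then α = μs = 0.80×9.0000 = 7.20 and β = (1−μ)s = 0.20×9.0000 = 1.80.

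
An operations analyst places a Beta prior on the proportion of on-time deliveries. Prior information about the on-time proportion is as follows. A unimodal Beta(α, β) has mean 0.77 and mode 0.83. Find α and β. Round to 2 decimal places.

Let s = α+β. Mean gives α = μs = 0.77s; mode gives (α−1)/(s−2) = 0.83.
Substituting: 0.77s − 1 = 0.83(s−2) = 0.83s − 1.66, so -0.06s = -0.66 and s = 11.0000.
Then α = 0.77×11.0000 = 8.47 and β = s−α = 2.53.

α = 8.47, β = 2.53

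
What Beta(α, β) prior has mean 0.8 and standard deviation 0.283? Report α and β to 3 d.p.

α = 0.798, β = 0.200

σ² = 0.283² = 0.080089.
With s = α+β, Var = μ(1−μ)/(s+1), so s+1 = (0.8×0.2)/0.080089 = 1.9978 and s = 0.9978.
α = μs = 0.798, β = (1−μ)s = 0.200.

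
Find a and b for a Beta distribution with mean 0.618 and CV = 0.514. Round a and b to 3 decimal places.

Var = (CV·μ)² = (0.514×0.618)² = 0.100903.
a+b = μ(1−μ)/Var − 1 = 0.236076/0.100903 − 1 = 1.3396.
Thus a = 0.618·1.3396 = 0.828 and b = 0.382·1.3396 = 0.512.

a = 0.828, b = 0.512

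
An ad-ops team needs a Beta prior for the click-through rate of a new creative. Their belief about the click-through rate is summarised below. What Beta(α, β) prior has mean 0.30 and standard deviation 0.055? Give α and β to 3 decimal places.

First σ² = 0.003025. Setting α = μn, β = (1−μ)n with n = α+β,
μ(1−μ)/(n+1) = 0.003025 ⇒ n+1 = 0.2100/0.003025 = 69.4215 ⇒ n = 68.4215.
Hence α = 0.30×68.4215 = 20.526, β = 0.70×68.4215 = 47.895.

α = 20.526, β = 47.895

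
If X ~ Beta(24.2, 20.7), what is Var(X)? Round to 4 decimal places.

Var = αβ/[(α+β)²(α+β+1)] = (24.2×20.7)/(44.9²×45.9) = 500.94/92534.859 = 0.0054.

0.0054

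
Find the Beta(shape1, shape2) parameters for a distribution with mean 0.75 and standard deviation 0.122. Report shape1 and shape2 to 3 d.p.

shape1 = 8.698, shape2 = 2.899

First σ² = 0.014884. Setting shape1 = μn, shape2 = (1−μ)n with n = shape1+shape2,
μ(1−μ)/(n+1) = 0.014884 ⇒ n+1 = 0.1875/0.014884 = 12.5974 ⇒ n = 11.5974.
Hence shape1 = 0.75×11.5974 = 8.698, shape2 = 0.25×11.5974 = 2.899.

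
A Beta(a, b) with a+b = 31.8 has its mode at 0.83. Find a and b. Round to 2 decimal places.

a = 25.73, b = 6.07

Since the density peak of Beta(a,b) is at (a−1)/(a+b−2),
a = 1 + 0.83(31.8−2) = 25.73 and b = 31.8 − 25.73 = 6.07.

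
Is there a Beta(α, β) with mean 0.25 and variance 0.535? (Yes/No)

The Beta variance bound is σ² < μ(1−μ).
Here μ(1−μ) = 0.25×0.75 = 0.1875, and 0.535 ≥ 0.1875.

No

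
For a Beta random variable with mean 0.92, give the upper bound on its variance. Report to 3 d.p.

0.074

For fixed mean μ the Beta variance is μ(1−μ)/(α+β+1), increasing as α+β decreases.
Its least upper bound (not attained) is μ(1−μ) = 0.92·0.08 = 0.074.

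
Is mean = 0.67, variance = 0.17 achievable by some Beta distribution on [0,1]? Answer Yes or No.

Yes

A Beta with mean μ has variance μ(1−μ)/(α+β+1) < μ(1−μ).
Here μ(1−μ) = 0.67×0.33 = 0.2211, and 0.17 < 0.2211.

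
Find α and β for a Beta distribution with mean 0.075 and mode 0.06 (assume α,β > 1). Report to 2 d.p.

Let s = α+β. Mean gives α = μs = 0.075s; mode gives (α−1)/(s−2) = 0.06.
Substituting: 0.075s − 1 = 0.06(s−2) = 0.06s − 0.12, so 0.015s = 0.88 and s = 58.6667.
Then α = 0.075×58.6667 = 4.40 and β = s−α = 54.27.

α = 4.40, β = 54.27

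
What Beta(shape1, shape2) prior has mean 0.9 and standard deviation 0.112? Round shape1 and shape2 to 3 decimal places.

Variance = 0.112² = 0.012544. The moment-matching identity shape1+shape2 = μ(1−μ)/Var − 1 gives
shape1+shape2 = 0.09/0.012544 − 1 = 6.1747, so shape1 = μ·6.1747 = 5.557 and shape2 = (1−μ)·6.1747 = 0.617.

shape1 = 5.557, shape2 = 0.617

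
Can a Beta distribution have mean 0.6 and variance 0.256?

No

The Beta variance bound is σ² < μ(1−μ).
Here μ(1−μ) = 0.6×0.4 = 0.24, and 0.256 ≥ 0.24.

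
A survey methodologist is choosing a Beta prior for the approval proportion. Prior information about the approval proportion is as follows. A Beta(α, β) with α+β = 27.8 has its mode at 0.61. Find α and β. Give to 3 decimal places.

α = 16.738, β = 11.062

Since the density peak of Beta(α,β) is at (α−1)/(α+β−2),
α = 1 + 0.61(27.8−2) = 16.738 and β = 27.8 − 16.738 = 11.062.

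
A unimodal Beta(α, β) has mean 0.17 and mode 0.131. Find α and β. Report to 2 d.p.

Let s = α+β. Mean gives α = μs = 0.17s; mode gives (α−1)/(s−2) = 0.131.
Substituting: 0.17s − 1 = 0.131(s−2) = 0.131s − 0.262, so 0.039s = 0.738 and s = 18.9231.
Then α = 0.17×18.9231 = 3.22 and β = s−α = 15.71.

α = 3.22, β = 15.71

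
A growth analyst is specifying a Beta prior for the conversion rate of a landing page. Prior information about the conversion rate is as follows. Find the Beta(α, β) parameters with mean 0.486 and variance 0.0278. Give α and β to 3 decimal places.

α = 3.881, β = 4.105

By moment matching, α+β = μ(1−μ)/σ² − 1 = (0.486·0.514)/0.0278 − 1 = 8.9858 − 1 = 7.9858.
Since α/(α+β) = μ, α = 0.486·7.9858 = 3.881 and β = 0.514·7.9858 = 4.105.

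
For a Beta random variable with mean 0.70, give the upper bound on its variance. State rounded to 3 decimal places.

0.210

Var = μ(1−μ)/(α+β+1), which approaches μ(1−μ) as α+β → 0.
So the supremum is μ(1−μ) = 0.70×0.30 = 0.210.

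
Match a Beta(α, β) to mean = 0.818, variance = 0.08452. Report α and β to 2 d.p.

Write ν = α+β; then α = μν and Var = μ(1−μ)/(ν+1).
ν = μ(1−μ)/Var − 1 = 0.148876/0.08452 − 1 = 0.7614.
α = 0.818·0.7614 = 0.62, β = 0.182·0.7614 = 0.14.

α = 0.62, β = 0.14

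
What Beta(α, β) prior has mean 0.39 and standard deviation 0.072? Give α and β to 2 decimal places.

α = 17.51, β = 27.38

Variance = 0.072² = 0.005184. The moment-matching identity α+β = μ(1−μ)/Var − 1 gives
α+β = 0.2379/0.005184 − 1 = 44.8912, so α = μ·44.8912 = 17.51 and β = (1−μ)·44.8912 = 27.38.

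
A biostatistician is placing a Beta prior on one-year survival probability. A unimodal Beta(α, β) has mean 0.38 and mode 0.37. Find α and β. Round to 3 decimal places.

α = 9.880, β = 16.120

Let s = α+β. Mean gives α = μs = 0.38s; mode gives (α−1)/(s−2) = 0.37.
Substituting: 0.38s − 1 = 0.37(s−2) = 0.37s − 0.74, so 0.01s = 0.26 and s = 26.0000.
Then α = 0.38×26.0000 = 9.880 and β = s−α = 16.120.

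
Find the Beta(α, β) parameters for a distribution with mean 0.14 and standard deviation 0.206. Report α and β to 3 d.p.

α = 0.257, β = 1.580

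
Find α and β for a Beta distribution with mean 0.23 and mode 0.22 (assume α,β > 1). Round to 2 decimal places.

Let s = α+β. Mean gives α = μs = 0.23s; mode gives (α−1)/(s−2) = 0.22.
Substituting: 0.23s − 1 = 0.22(s−2) = 0.22s − 0.44, so 0.01s = 0.56 and s = 56.0000.
Then α = 0.23×56.0000 = 12.88 and β = s−α = 43.12.

α = 12.88, β = 43.12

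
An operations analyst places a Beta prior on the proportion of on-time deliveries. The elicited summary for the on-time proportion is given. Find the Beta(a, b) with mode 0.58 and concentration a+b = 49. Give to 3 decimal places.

Mode = (a−1)/(κ−2) with κ = a+b, so a−1 = 0.58·47 = 27.260.
a = 28.260; b = κ − a = 20.740.

a = 28.260, b = 20.740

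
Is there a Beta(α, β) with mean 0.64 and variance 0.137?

Yes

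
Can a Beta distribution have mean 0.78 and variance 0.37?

No

For any Beta, Var(X) < E[X]·(1−E[X]).
Here μ(1−μ) = 0.78×0.22 = 0.1716, and 0.37 ≥ 0.1716.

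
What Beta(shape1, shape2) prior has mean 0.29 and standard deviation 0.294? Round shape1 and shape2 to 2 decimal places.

shape1 = 0.40, shape2 = 0.98

First σ² = 0.086436. Setting shape1 = μn, shape2 = (1−μ)n with n = shape1+shape2,
μ(1−μ)/(n+1) = 0.086436 ⇒ n+1 = 0.2059/0.086436 = 2.3821 ⇒ n = 1.3821.
Hence shape1 = 0.29×1.3821 = 0.40, shape2 = 0.71×1.3821 = 0.98.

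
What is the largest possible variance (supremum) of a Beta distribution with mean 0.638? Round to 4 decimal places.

0.2310

Var = μ(1−μ)/(α+β+1), which approaches μ(1−μ) as α+β → 0.
So the supremum is μ(1−μ) = 0.638×0.362 = 0.2310.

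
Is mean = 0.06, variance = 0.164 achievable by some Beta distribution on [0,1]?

No

For any Beta, Var(X) < E[X]·(1−E[X]).
Here μ(1−μ) = 0.06×0.94 = 0.0564, and 0.164 ≥ 0.0564.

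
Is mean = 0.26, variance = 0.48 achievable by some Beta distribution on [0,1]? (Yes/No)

The Beta variance bound is σ² < μ(1−μ).
Here μ(1−μ) = 0.26×0.74 = 0.1924, and 0.48 ≥ 0.1924.

No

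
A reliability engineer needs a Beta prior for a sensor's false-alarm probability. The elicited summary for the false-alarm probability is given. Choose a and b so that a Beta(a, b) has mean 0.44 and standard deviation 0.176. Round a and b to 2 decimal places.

First σ² = 0.030976. Setting a = μn, b = (1−μ)n with n = a+b,
μ(1−μ)/(n+1) = 0.030976 ⇒ n+1 = 0.2464/0.030976 = 7.9545 ⇒ n = 6.9545.
Hence a = 0.44×6.9545 = 3.06, b = 0.56×6.9545 = 3.89.

a = 3.06, b = 3.89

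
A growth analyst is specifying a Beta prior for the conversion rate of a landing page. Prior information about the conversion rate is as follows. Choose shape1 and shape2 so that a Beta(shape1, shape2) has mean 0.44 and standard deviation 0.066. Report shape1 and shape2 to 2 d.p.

shape1 = 24.45, shape2 = 31.12

Variance = 0.066² = 0.004356. The moment-matching identity shape1+shape2 = μ(1−μ)/Var − 1 gives
shape1+shape2 = 0.2464/0.004356 − 1 = 55.5657, so shape1 = μ·55.5657 = 24.45 and shape2 = (1−μ)·55.5657 = 31.12.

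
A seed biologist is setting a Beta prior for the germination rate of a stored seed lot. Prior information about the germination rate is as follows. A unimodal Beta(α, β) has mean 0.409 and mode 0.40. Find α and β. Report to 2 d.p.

Let s = α+β. Mean gives α = μs = 0.409s; mode gives (α−1)/(s−2) = 0.40.
Substituting: 0.409s − 1 = 0.40(s−2) = 0.40s − 0.80, so 0.009s = 0.20 and s = 22.2222.
Then α = 0.409×22.2222 = 9.09 and β = s−α = 13.13.

α = 9.09, β = 13.13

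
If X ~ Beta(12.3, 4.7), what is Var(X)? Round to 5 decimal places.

μ = 12.3/17.0 = 0.723529; Var = μ(1−μ)/(α+β+1) = 0.2000346/18.0 = 0.01111.

0.01111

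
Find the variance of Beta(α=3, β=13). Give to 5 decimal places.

μ = 3/16 = 0.187500; Var = μ(1−μ)/(α+β+1) = 0.1523438/17 = 0.00896.

0.00896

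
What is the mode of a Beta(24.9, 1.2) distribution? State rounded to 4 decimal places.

With α,β > 1, mode = (α−1)/(α+β−2) = 23.9/24.1 = 0.9917.

0.9917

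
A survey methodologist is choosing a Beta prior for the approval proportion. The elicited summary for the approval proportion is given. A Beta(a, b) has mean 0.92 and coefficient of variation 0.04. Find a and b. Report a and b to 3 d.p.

a = 49.080, b = 4.268

σ = CV·μ = 0.04×0.92 = 0.03680, so σ² = 0.001354.
s+1 = μ(1−μ)/σ² = 0.0736/0.001354 = 54.3478, so s = a+b = 53.3478.
a = μs = 49.080, b = (1−μ)s = 4.268.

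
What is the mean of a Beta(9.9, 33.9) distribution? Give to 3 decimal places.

0.226

E[X] = α/(α+β) = 9.9/43.8 = 0.226.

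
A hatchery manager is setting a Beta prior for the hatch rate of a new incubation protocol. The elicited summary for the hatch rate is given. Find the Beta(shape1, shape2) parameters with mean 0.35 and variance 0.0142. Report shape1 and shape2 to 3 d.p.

shape1 = 5.257, shape2 = 9.764

By moment matching, shape1+shape2 = μ(1−μ)/σ² − 1 = (0.35·0.65)/0.0142 − 1 = 16.0211 − 1 = 15.0211.
Since shape1/(shape1+shape2) = μ, shape1 = 0.35·15.0211 = 5.257 and shape2 = 0.65·15.0211 = 9.764.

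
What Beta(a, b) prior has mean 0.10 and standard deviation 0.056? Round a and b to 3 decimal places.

a = 2.770, b = 24.929

Variance = 0.056² = 0.003136. The moment-matching identity a+b = μ(1−μ)/Var − 1 gives
a+b = 0.0900/0.003136 − 1 = 27.6990, so a = μ·27.6990 = 2.770 and b = (1−μ)·27.6990 = 24.929.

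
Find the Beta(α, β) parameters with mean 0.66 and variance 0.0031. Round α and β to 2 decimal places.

α = 47.12, β = 24.27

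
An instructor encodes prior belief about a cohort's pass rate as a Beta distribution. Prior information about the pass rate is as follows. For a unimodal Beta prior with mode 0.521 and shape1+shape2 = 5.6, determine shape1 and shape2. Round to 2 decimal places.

For shape1,shape2>1 the mode is (shape1−1)/(shape1+shape2−2), so shape1 = mode·(κ−2)+1 = 0.521×3.6+1 = 2.88.
And shape2 = (1−mode)·(κ−2)+1 = 0.479×3.6+1 = 2.72.

shape1 = 2.88, shape2 = 2.72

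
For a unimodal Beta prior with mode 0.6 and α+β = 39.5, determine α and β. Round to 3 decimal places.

Mode = (α−1)/(κ−2) with κ = α+β, so α−1 = 0.6·37.5 = 22.500.
α = 23.500; β = κ − α = 16.000.

α = 23.500, β = 16.000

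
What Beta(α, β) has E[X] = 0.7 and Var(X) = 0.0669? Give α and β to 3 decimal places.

α = 1.497, β = 0.642

Write ν = α+β; then α = μν and Var = μ(1−μ)/(ν+1).
ν = μ(1−μ)/Var − 1 = 0.21/0.0669 − 1 = 2.1390.
α = 0.7·2.1390 = 1.497, β = 0.3·2.1390 = 0.642.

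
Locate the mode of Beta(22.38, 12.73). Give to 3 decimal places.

With α,β > 1, mode = (α−1)/(α+β−2) = 21.38/33.11 = 0.646.

0.646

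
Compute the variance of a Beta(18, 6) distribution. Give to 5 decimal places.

0.00750

μ = 18/24 = 0.750000; Var = μ(1−μ)/(α+β+1) = 0.1875000/25 = 0.00750.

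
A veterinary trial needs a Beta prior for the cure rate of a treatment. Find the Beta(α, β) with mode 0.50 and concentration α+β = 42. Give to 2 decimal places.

Mode = (α−1)/(κ−2) with κ = α+β, so α−1 = 0.50·40 = 20.00.
α = 21.00; β = κ − α = 21.00.

α = 21.00, β = 21.00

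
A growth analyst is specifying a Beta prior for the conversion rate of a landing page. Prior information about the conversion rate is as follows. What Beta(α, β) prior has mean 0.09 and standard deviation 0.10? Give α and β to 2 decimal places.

Variance = 0.10² = 0.0100. The moment-matching identity α+β = μ(1−μ)/Var − 1 gives
α+β = 0.0819/0.0100 − 1 = 7.1900, so α = μ·7.1900 = 0.65 and β = (1−μ)·7.1900 = 6.54.

α = 0.65, β = 6.54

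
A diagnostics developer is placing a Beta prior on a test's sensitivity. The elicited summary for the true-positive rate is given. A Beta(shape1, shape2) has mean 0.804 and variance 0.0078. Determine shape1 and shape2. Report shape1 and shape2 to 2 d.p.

shape1 = 15.44, shape2 = 3.76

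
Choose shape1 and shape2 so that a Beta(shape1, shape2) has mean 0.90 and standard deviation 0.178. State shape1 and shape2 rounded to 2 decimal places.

shape1 = 1.66, shape2 = 0.18

First σ² = 0.031684. Setting shape1 = μn, shape2 = (1−μ)n with n = shape1+shape2,
μ(1−μ)/(n+1) = 0.031684 ⇒ n+1 = 0.0900/0.031684 = 2.8406 ⇒ n = 1.8406.
Hence shape1 = 0.90×1.8406 = 1.66, shape2 = 0.10×1.8406 = 0.18.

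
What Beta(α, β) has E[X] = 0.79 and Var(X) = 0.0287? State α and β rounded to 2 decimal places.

By moment matching, α+β = μ(1−μ)/σ² − 1 = (0.79·0.21)/0.0287 − 1 = 5.7805 − 1 = 4.7805.
Since α/(α+β) = μ, α = 0.79·4.7805 = 3.78 and β = 0.21·4.7805 = 1.00.

α = 3.78, β = 1.00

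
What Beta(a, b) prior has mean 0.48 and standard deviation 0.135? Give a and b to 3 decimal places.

a = 6.094, b = 6.602

First σ² = 0.018225. Setting a = μn, b = (1−μ)n with n = a+b,
μ(1−μ)/(n+1) = 0.018225 ⇒ n+1 = 0.2496/0.018225 = 13.6955 ⇒ n = 12.6955.
Hence a = 0.48×12.6955 = 6.094, b = 0.52×12.6955 = 6.602.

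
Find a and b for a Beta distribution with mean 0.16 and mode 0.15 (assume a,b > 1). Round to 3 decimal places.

a = 11.200, b = 58.800

With s = a+b: μ = a/s and mode = (a−1)/(s−2). Eliminating a = μs,
μs − 1 = m(s−2) ⇒ s(μ−m) = 1−2m ⇒ s = 0.70/0.01 = 70.0000.
So a = μs = 11.200, b = (1−μ)s = 58.800.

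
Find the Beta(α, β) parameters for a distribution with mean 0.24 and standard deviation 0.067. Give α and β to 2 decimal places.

Variance = 0.067² = 0.004489. The moment-matching identity α+β = μ(1−μ)/Var − 1 gives
α+β = 0.1824/0.004489 − 1 = 39.6327, so α = μ·39.6327 = 9.51 and β = (1−μ)·39.6327 = 30.12.

α = 9.51, β = 30.12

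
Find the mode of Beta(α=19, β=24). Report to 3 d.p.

0.439

With α,β > 1, mode = (α−1)/(α+β−2) = 18/41 = 0.439.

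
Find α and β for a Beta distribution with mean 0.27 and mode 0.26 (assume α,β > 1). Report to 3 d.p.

Let s = α+β. Mean gives α = μs = 0.27s; mode gives (α−1)/(s−2) = 0.26.
Substituting: 0.27s − 1 = 0.26(s−2) = 0.26s − 0.52, so 0.01s = 0.48 and s = 48.0000.
Then α = 0.27×48.0000 = 12.960 and β = s−α = 35.040.

α = 12.960, β = 35.040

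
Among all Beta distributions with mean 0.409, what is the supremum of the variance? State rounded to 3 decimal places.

For fixed mean μ the Beta variance is μ(1−μ)/(α+β+1), increasing as α+β decreases.
Its least upper bound (not attained) is μ(1−μ) = 0.409·0.591 = 0.242.

0.242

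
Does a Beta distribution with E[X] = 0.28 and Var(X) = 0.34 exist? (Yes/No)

For any Beta, Var(X) < E[X]·(1−E[X]).
Here μ(1−μ) = 0.28×0.72 = 0.2016, and 0.34 ≥ 0.2016.

No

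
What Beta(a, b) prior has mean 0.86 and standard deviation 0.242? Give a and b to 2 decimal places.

a = 0.91, b = 0.15

Variance = 0.242² = 0.058564. The moment-matching identity a+b = μ(1−μ)/Var − 1 gives
a+b = 0.1204/0.058564 − 1 = 1.0559, so a = μ·1.0559 = 0.91 and b = (1−μ)·1.0559 = 0.15.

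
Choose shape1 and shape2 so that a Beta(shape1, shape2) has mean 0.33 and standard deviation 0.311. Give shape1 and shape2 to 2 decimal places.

shape1 = 0.42, shape2 = 0.86

Variance = 0.311² = 0.096721. The moment-matching identity shape1+shape2 = μ(1−μ)/Var − 1 gives
shape1+shape2 = 0.2211/0.096721 − 1 = 1.2860, so shape1 = μ·1.2860 = 0.42 and shape2 = (1−μ)·1.2860 = 0.86.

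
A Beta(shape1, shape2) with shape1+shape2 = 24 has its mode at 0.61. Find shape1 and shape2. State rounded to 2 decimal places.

shape1 = 14.42, shape2 = 9.58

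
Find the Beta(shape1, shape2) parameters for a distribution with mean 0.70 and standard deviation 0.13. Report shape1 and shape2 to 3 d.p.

Variance = 0.13² = 0.0169. The moment-matching identity shape1+shape2 = μ(1−μ)/Var − 1 gives
shape1+shape2 = 0.2100/0.0169 − 1 = 11.4260, so shape1 = μ·11.4260 = 7.998 and shape2 = (1−μ)·11.4260 = 3.428.

shape1 = 7.998, shape2 = 3.428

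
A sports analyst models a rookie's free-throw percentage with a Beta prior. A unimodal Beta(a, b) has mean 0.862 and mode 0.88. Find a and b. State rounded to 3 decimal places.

a = 36.396, b = 5.827

With s = a+b: μ = a/s and mode = (a−1)/(s−2). Eliminating a = μs,
μs − 1 = m(s−2) ⇒ s(μ−m) = 1−2m ⇒ s = -0.76/-0.018 = 42.2222.
So a = μs = 36.396, b = (1−μ)s = 5.827.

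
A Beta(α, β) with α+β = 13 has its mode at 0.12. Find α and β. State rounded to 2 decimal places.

α = 2.32, β = 10.68

Since the density peak of Beta(α,β) is at (α−1)/(α+β−2),
α = 1 + 0.12(13−2) = 2.32 and β = 13 − 2.32 = 10.68.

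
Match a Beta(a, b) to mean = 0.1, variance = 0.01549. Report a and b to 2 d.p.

Write ν = a+b; then a = μν and Var = μ(1−μ)/(ν+1).
ν = μ(1−μ)/Var − 1 = 0.09/0.01549 − 1 = 4.8102.
a = 0.1·4.8102 = 0.48, b = 0.9·4.8102 = 4.33.

a = 0.48, b = 4.33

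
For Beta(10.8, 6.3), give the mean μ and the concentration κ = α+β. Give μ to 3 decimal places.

κ = α+β = 10.8+6.3 = 17.1; μ = α/κ = 10.8/17.1 = 0.632.

μ = 0.632, κ = 17.1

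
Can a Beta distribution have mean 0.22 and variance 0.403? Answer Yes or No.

A Beta with mean μ has variance μ(1−μ)/(α+β+1) < μ(1−μ).
Here μ(1−μ) = 0.22×0.78 = 0.1716, and 0.403 ≥ 0.1716.

No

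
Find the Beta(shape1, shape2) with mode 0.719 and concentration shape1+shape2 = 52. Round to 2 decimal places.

shape1 = 36.95, shape2 = 15.05

Mode = (shape1−1)/(κ−2) with κ = shape1+shape2, so shape1−1 = 0.719·50 = 35.95.
shape1 = 36.95; shape2 = κ − shape1 = 15.05.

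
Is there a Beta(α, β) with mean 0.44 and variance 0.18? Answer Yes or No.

The Beta variance bound is σ² < μ(1−μ).
Here μ(1−μ) = 0.44×0.56 = 0.2464, and 0.18 < 0.2464.

Yes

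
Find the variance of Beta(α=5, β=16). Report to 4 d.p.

Var = αβ/[(α+β)²(α+β+1)] = (5×16)/(21²×22) = 80/9702 = 0.0082.

0.0082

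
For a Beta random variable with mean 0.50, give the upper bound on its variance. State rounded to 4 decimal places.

Var = μ(1−μ)/(α+β+1), which approaches μ(1−μ) as α+β → 0.
So the supremum is μ(1−μ) = 0.50×0.50 = 0.2500.

0.2500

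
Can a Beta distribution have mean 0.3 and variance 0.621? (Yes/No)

No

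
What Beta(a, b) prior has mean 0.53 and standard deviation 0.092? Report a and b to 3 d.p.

σ² = 0.092² = 0.008464.
With s = a+b, Var = μ(1−μ)/(s+1), so s+1 = (0.53×0.47)/0.008464 = 29.4305 and s = 28.4305.
a = μs = 15.068, b = (1−μ)s = 13.362.

a = 15.068, b = 13.362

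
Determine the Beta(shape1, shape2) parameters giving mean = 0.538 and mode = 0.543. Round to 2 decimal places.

Let s = shape1+shape2. Mean gives shape1 = μs = 0.538s; mode gives (shape1−1)/(s−2) = 0.543.
Substituting: 0.538s − 1 = 0.543(s−2) = 0.543s − 1.086, so -0.005s = -0.086 and s = 17.2000.
Then shape1 = 0.538×17.2000 = 9.25 and shape2 = s−shape1 = 7.95.

shape1 = 9.25, shape2 = 7.95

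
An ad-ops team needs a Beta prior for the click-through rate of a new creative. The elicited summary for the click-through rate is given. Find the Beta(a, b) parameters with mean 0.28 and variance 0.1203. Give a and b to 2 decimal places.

a = 0.19, b = 0.49

By moment matching, a+b = μ(1−μ)/σ² − 1 = (0.28·0.72)/0.1203 − 1 = 1.6758 − 1 = 0.6758.
Since a/(a+b) = μ, a = 0.28·0.6758 = 0.19 and b = 0.72·0.6758 = 0.49.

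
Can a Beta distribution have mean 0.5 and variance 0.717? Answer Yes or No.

For any Beta, Var(X) < E[X]·(1−E[X]).
Here μ(1−μ) = 0.5×0.5 = 0.25, and 0.717 ≥ 0.25.

No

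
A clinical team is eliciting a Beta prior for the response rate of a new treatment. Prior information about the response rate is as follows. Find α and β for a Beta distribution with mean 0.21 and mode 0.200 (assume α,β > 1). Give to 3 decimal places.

α = 12.600, β = 47.400

Let s = α+β. Mean gives α = μs = 0.21s; mode gives (α−1)/(s−2) = 0.200.
Substituting: 0.21s − 1 = 0.200(s−2) = 0.200s − 0.400, so 0.010s = 0.600 and s = 60.0000.
Then α = 0.21×60.0000 = 12.600 and β = s−α = 47.400.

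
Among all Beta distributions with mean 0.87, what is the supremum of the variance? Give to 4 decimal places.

0.1131

For fixed mean μ the Beta variance is μ(1−μ)/(α+β+1), increasing as α+β decreases.
Its least upper bound (not attained) is μ(1−μ) = 0.87·0.13 = 0.1131.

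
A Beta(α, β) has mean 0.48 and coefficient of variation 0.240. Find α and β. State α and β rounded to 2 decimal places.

α = 8.55, β = 9.26

Var = (CV·μ)² = (0.240×0.48)² = 0.013271.
α+β = μ(1−μ)/Var − 1 = 0.2496/0.013271 − 1 = 17.8079.
Thus α = 0.48·17.8079 = 8.55 and β = 0.52·17.8079 = 9.26.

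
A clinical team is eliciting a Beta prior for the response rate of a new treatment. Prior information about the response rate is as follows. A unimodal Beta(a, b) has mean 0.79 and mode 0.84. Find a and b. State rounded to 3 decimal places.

Let s = a+b. Mean gives a = μs = 0.79s; mode gives (a−1)/(s−2) = 0.84.
Substituting: 0.79s − 1 = 0.84(s−2) = 0.84s − 1.68, so -0.05s = -0.68 and s = 13.6000.
Then a = 0.79×13.6000 = 10.744 and b = s−a = 2.856.

a = 10.744, b = 2.856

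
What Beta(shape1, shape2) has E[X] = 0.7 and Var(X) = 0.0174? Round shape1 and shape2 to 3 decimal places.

shape1 = 7.748, shape2 = 3.321

By moment matching, shape1+shape2 = μ(1−μ)/σ² − 1 = (0.7·0.3)/0.0174 − 1 = 12.0690 − 1 = 11.0690.
Since shape1/(shape1+shape2) = μ, shape1 = 0.7·11.0690 = 7.748 and shape2 = 0.3·11.0690 = 3.321.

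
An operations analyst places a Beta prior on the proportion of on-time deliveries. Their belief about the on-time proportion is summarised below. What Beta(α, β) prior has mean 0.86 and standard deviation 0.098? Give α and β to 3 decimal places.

Variance = 0.098² = 0.009604. The moment-matching identity α+β = μ(1−μ)/Var − 1 gives
α+β = 0.1204/0.009604 − 1 = 11.5364, so α = μ·11.5364 = 9.921 and β = (1−μ)·11.5364 = 1.615.

α = 9.921, β = 1.615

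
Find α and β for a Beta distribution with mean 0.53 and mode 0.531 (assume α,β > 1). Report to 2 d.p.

Let s = α+β. Mean gives α = μs = 0.53s; mode gives (α−1)/(s−2) = 0.531.
Substituting: 0.53s − 1 = 0.531(s−2) = 0.531s − 1.062, so -0.001s = -0.062 and s = 62.0000.
Then α = 0.53×62.0000 = 32.86 and β = s−α = 29.14.

α = 32.86, β = 29.14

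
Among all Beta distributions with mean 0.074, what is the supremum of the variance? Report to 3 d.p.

0.069

For fixed mean μ the Beta variance is μ(1−μ)/(α+β+1), increasing as α+β decreases.
Its least upper bound (not attained) is μ(1−μ) = 0.074·0.926 = 0.069.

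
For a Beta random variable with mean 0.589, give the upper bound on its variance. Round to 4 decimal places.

For fixed mean μ the Beta variance is μ(1−μ)/(α+β+1), increasing as α+β decreases.
Its least upper bound (not attained) is μ(1−μ) = 0.589·0.411 = 0.2421.

0.2421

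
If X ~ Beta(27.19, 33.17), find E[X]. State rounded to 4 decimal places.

0.4505

E[X] = α/(α+β) = 27.19/60.36 = 0.4505.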